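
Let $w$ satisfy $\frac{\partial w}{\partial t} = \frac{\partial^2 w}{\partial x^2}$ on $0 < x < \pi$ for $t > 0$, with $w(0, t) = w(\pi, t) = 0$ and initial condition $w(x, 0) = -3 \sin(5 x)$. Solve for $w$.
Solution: Using separation of variables $w = X(x)T(t)$:
Eigenfunctions: $\sin(nx)$, $n = 1, 2, 3, \ldots$
General solution: $w(x, t) = \sum c_n \sin(nx) e^{-n^2 t}$
Matching $w(x,0) = -3 \sin(5 x)$ term by term: $c_5=-3$.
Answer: $w(x, t) = -3 e^{-25 t} \sin(5 x)$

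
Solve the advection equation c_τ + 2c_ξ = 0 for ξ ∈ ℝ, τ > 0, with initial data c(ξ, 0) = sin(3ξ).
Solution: By characteristics (dξ/dτ = 2), c(ξ,τ) = f(ξ - 2τ) with f = c(·, 0).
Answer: c(ξ, τ) = sin(3ξ - 6τ)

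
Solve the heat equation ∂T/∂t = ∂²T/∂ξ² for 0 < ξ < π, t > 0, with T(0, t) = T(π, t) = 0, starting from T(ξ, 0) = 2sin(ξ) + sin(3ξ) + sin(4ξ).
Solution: Using separation of variables T = X(ξ)G(t):
Eigenfunctions: sin(nξ), n = 1, 2, 3, ...
General solution: T(ξ, t) = Σ c_n sin(nξ) exp(-n² t)
Matching T(ξ,0) = 2sin(ξ) + sin(3ξ) + sin(4ξ) term by term: c_1=2, c_3=1, c_4=1.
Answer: T(ξ, t) = 2exp(-t)sin(ξ) + exp(-9t)sin(3ξ) + exp(-16t)sin(4ξ)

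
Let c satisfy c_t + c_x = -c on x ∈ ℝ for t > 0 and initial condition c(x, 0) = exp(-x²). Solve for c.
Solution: Substitute c = exp(-t)u, i.e. u = exp(t)c.
By the product rule, c_t = exp(-t)(u_t - u), c_x = exp(-t)u_x.
Substituting into the PDE and dividing by exp(-t): u_t - u + u_x = -u.
The lower-order terms cancel, leaving the standard advection equation u_t + u_x = 0.
Initial data for u: u(x,0) = c(x,0) = exp(-x²).
Solve for u:
  By method of characteristics (waves move right with speed 1):
  Along characteristics x - t = const, u is constant, so u(x,t) = f(x - t) with f = u(·, 0).
Hence u(x,t) = exp(-(-t + x)²).
Transform back: c(x,t) = exp(-t)u(x,t).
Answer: c(x, t) = exp(-t)exp(-(-t + x)²)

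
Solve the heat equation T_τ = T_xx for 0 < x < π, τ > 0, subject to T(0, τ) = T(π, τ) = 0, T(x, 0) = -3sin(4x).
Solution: Separating variables: T = Σ c_n exp(-n²τ) sin(nx). From T(x,0) = -3sin(4x): c_4=-3.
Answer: T(x, τ) = -3exp(-16τ)sin(4x)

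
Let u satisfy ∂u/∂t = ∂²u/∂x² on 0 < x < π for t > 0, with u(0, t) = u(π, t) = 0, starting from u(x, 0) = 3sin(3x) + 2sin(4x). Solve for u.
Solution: Using separation of variables u = X(x)T(t):
Eigenfunctions: sin(nx), n = 1, 2, 3, ...
General solution: u(x, t) = Σ c_n sin(nx) exp(-n² t)
Matching u(x,0) = 3sin(3x) + 2sin(4x) term by term: c_3=3, c_4=2.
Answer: u(x, t) = 3exp(-9t)sin(3x) + 2exp(-16t)sin(4x)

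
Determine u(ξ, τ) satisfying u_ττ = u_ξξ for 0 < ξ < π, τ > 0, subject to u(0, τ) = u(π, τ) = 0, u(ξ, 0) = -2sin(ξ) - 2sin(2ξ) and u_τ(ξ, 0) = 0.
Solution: Using separation of variables u = X(ξ)T(τ):
Eigenfunctions: sin(nξ), n = 1, 2, 3, ...
General solution: u(ξ, τ) = Σ [A_n cos(n τ) + B_n sin(n τ)] sin(nξ)
From u(ξ,0) = -2sin(ξ) - 2sin(2ξ): A_1=-2, A_2=-2. From u_τ(ξ,0) = 0: all B_n = 0.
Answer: u(ξ, τ) = -2sin(ξ)cos(τ) - 2sin(2ξ)cos(2τ)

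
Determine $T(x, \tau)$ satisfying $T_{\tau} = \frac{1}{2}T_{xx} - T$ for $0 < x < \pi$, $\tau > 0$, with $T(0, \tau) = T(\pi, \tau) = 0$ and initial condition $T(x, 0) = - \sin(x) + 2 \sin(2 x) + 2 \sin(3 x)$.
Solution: Substitute $T = e^{-\tau}u$.
Then $T_{\tau} = e^{-\tau}(u_{\tau} - u)$, $T_{xx} = e^{-\tau}u_{xx}$; substituting and dividing by $e^{-\tau}$, the lower-order terms cancel: $u_{\tau} = \frac{1}{2}u_{xx}$ (standard heat equation).
Data for $u$: $u(x,0) = T(x,0) = - \sin(x) + 2 \sin(2 x) + 2 \sin(3 x)$. The boundary conditions carry over: $u(0,\tau) = u(\pi,\tau) = 0$.
Separating variables: $u = \sum c_n e^{-n^2\tau/2} \sin(nx)$. From $u(x,0) = - \sin(x) + 2 \sin(2 x) + 2 \sin(3 x)$: $c_1=-1, c_2=2, c_3=2$.
So $u(x,\tau) = 2 e^{-2 \tau} \sin(2 x) - e^{-\tau/2} \sin(x) + 2 e^{-9 \tau/2} \sin(3 x)$, and $T(x,\tau) = e^{-\tau}u(x,\tau)$.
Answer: $T(x, \tau) = 2 e^{-3 \tau} \sin(2 x) -  e^{-3 \tau/2} \sin(x) + 2 e^{-11 \tau/2} \sin(3 x)$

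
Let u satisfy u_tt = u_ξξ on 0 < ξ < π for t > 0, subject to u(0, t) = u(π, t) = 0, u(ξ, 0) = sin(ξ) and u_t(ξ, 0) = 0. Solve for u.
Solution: Using separation of variables u = X(ξ)T(t):
Eigenfunctions: sin(nξ), n = 1, 2, 3, ...
General solution: u(ξ, t) = Σ [A_n cos(n t) + B_n sin(n t)] sin(nξ)
From u(ξ,0) = sin(ξ): A_1=1. From u_t(ξ,0) = 0: all B_n = 0.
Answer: u(ξ, t) = sin(ξ)cos(t)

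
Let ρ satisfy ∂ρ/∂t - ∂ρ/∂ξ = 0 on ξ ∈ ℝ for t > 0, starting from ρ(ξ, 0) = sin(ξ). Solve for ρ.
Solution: By method of characteristics (waves move left with speed 1):
Along characteristics ξ + t = const, ρ is constant, so ρ(ξ,t) = f(ξ + t) with f = ρ(·, 0).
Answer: ρ(ξ, t) = sin(t + ξ)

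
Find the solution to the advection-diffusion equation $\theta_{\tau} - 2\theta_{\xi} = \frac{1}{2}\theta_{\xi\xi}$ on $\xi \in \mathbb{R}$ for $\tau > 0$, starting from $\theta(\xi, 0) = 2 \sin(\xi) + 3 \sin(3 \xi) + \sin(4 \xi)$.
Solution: Change to a moving frame: let $\eta = \xi + 2\tau$, $\sigma = \tau$ and write $\theta(\xi,\tau) = u(\eta,\sigma)$.
By the chain rule $\theta_{\tau} = u_{\sigma} + 2u_{\eta}$, $\theta_{\xi} = u_{\eta}$, $\theta_{\xi\xi} = u_{\eta\eta}$.
Then $\theta_{\tau} - 2\theta_{\xi} = u_{\sigma}$: the advection term cancels and the PDE becomes the heat equation $u_{\sigma} = \frac{1}{2}u_{\eta\eta}$ on $\eta \in \mathbb{R}$.
Initial data: $u(\eta,0) = \theta(\eta,0) = 2 \sin(\eta) + 3 \sin(3 \eta) + \sin(4 \eta)$.
On $\eta \in \mathbb{R}$ each mode satisfies $(\sin(n\eta))'' = -n^2 \sin(n\eta)$, so $e^{-n^2\sigma/2} \sin(n\eta)$ solves the heat equation; by superposition $u(\eta,\sigma) = \sum c_n e^{-n^2\sigma/2} \sin(n\eta)$.
Reading off the coefficients: $c_1=2, c_3=3, c_4=1$, so $u(\eta,\sigma) = e^{-8 \sigma} \sin(4 \eta) + 2 e^{-\sigma/2} \sin(\eta) + 3 e^{-9 \sigma/2} \sin(3 \eta)$.
Substituting back $\eta = \xi + 2\tau$, $\sigma = \tau$: $\theta(\xi,\tau) = u(\xi + 2\tau, \tau)$.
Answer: $\theta(\xi, \tau) = e^{-8 \tau} \sin(8 \tau + 4 \xi) + 2 e^{-\tau/2} \sin(2 \tau + \xi) + 3 e^{-9 \tau/2} \sin(6 \tau + 3 \xi)$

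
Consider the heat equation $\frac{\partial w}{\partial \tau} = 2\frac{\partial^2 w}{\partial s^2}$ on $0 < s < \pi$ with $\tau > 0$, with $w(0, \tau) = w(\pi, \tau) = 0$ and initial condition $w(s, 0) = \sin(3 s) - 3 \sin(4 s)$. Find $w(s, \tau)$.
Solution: Separating variables: $w = \sum c_n e^{-2n^2\tau} \sin(ns)$. From $w(s,0) = \sin(3 s) - 3 \sin(4 s)$: $c_3=1, c_4=-3$.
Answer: $w(s, \tau) = e^{-18 \tau} \sin(3 s) - 3 e^{-32 \tau} \sin(4 s)$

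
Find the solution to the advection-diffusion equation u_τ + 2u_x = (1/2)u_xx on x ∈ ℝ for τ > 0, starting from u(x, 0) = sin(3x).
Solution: Moving frame: η = x - 2τ, σ = τ, u = w(η,σ), so u_τ = w_σ - 2w_η and u_xx = w_ηη.
Hence u_τ + 2u_x = w_σ and the PDE becomes the heat equation w_σ = (1/2)w_ηη on η ∈ ℝ.
Initial data: w(η,0) = u(η,0) = sin(3η). Each mode sin(nη) decays as exp(-n²σ/2) on ℝ, so w(η,σ) = Σ c_n exp(-n²σ/2) sin(nη) with c_3=1: w(η,σ) = exp(-9σ/2)sin(3η).
Substituting back: u(x,τ) = w(x - 2τ, τ).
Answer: u(x, τ) = exp(-9τ/2)sin(3x - 6τ)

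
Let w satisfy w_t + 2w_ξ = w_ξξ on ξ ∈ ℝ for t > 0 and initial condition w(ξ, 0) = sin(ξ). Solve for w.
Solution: Change to a moving frame: let η = ξ - 2t, σ = t and write w(ξ,t) = u(η,σ).
By the chain rule w_t = u_σ - 2u_η, w_ξ = u_η, w_ξξ = u_ηη.
Then w_t + 2w_ξ = u_σ: the advection term cancels and the PDE becomes the heat equation u_σ = u_ηη on η ∈ ℝ.
Initial data: u(η,0) = w(η,0) = sin(η).
On η ∈ ℝ each mode satisfies (sin(nη))″ = -n² sin(nη), so exp(-n²σ) sin(nη) solves the heat equation; by superposition u(η,σ) = Σ c_n exp(-n²σ) sin(nη).
Reading off the coefficients: c_1=1, so u(η,σ) = exp(-σ)sin(η).
Substituting back η = ξ - 2t, σ = t: w(ξ,t) = u(ξ - 2t, t).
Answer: w(ξ, t) = -exp(-t)sin(2t - ξ)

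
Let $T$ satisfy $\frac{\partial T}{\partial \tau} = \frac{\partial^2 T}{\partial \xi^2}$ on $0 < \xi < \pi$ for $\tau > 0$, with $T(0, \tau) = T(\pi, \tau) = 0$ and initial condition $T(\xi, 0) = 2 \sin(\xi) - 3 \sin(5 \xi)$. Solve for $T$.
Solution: Using separation of variables $T = X(\xi)G(\tau)$:
Eigenfunctions: $\sin(n\xi)$, $n = 1, 2, 3, \ldots$
General solution: $T(\xi, \tau) = \sum c_n \sin(n\xi) e^{-n^2 \tau}$
Matching $T(\xi,0) = 2 \sin(\xi) - 3 \sin(5 \xi)$ term by term: $c_1=2, c_5=-3$.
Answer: $T(\xi, \tau) = 2 e^{-\tau} \sin(\xi) - 3 e^{-25 \tau} \sin(5 \xi)$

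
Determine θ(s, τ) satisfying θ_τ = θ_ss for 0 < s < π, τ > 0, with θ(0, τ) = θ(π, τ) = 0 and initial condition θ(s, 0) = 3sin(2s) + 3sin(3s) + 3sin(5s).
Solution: Using separation of variables θ = X(s)G(τ):
Eigenfunctions: sin(ns), n = 1, 2, 3, ...
General solution: θ(s, τ) = Σ c_n sin(ns) exp(-n² τ)
Matching θ(s,0) = 3sin(2s) + 3sin(3s) + 3sin(5s) term by term: c_2=3, c_3=3, c_5=3.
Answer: θ(s, τ) = 3exp(-4τ)sin(2s) + 3exp(-9τ)sin(3s) + 3exp(-25τ)sin(5s)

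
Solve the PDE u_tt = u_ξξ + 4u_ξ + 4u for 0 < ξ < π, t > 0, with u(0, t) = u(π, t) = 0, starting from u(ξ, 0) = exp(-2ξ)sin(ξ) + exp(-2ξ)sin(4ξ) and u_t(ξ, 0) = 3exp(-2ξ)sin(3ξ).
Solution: Substitute u = exp(-2ξ)w.
Then u_ξ = exp(-2ξ)(w_ξ - 2w), u_ξξ = exp(-2ξ)(w_ξξ - 4w_ξ + 4w), u_tt = exp(-2ξ)w_tt; substituting and dividing by exp(-2ξ), the lower-order terms cancel: w_tt = w_ξξ (standard wave equation).
Data for w: w(ξ,0) = exp(2ξ)u(ξ,0) = sin(ξ) + sin(4ξ); w_t(ξ,0) = exp(2ξ)u_t(ξ,0) = 3sin(3ξ). The boundary conditions carry over: w(0,t) = w(π,t) = 0.
Separating variables: w = Σ [A_n cos(ω_n t) + B_n sin(ω_n t)] sin(nξ), ω_n = n. From ICs (B_n = velocity coefficient / ω_n): A_1=1, A_4=1, B_3=1.
So w(ξ,t) = sin(3t)sin(3ξ) + sin(ξ)cos(t) + sin(4ξ)cos(4t), and u(ξ,t) = exp(-2ξ)w(ξ,t).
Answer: u(ξ, t) = exp(-2ξ)sin(3t)sin(3ξ) + exp(-2ξ)sin(ξ)cos(t) + exp(-2ξ)sin(4ξ)cos(4t)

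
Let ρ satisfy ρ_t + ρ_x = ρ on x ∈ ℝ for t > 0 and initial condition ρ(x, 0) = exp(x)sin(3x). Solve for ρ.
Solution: Substitute ρ = exp(x)u.
Then ρ_x = exp(x)(u_x + u), ρ_t = exp(x)u_t; substituting and dividing by exp(x), the lower-order terms cancel: u_t + u_x = 0 (standard advection equation).
Data for u: u(x,0) = exp(-x)ρ(x,0) = sin(3x).
By characteristics (dx/dt = 1), u(x,t) = f(x - t) with f = u(·, 0).
So u(x,t) = -sin(3t - 3x), and ρ(x,t) = exp(x)u(x,t).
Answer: ρ(x, t) = -exp(x)sin(3t - 3x)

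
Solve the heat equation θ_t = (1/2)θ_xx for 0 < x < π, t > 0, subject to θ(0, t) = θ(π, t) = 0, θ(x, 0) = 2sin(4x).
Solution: Using separation of variables θ = X(x)G(t):
Eigenfunctions: sin(nx), n = 1, 2, 3, ...
General solution: θ(x, t) = Σ c_n sin(nx) exp(-n² t/2)
Matching θ(x,0) = 2sin(4x) term by term: c_4=2.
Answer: θ(x, t) = 2exp(-8t)sin(4x)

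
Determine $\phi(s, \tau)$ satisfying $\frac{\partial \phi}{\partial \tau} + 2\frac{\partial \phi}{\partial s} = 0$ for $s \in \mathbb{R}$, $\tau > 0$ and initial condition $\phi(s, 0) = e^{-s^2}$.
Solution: By characteristics ($ds/d\tau = 2$), $\phi(s,\tau) = f(s - 2\tau)$ with $f = \phi( \cdot , 0)$.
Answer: $\phi(s, \tau) = e^{-(-2 \tau + s)^2}$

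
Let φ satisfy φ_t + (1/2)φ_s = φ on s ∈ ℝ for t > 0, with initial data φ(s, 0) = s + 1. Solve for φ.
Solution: Substitute φ = exp(t)u, i.e. u = exp(-t)φ.
By the product rule, φ_t = exp(t)(u_t + u), φ_s = exp(t)u_s.
Substituting into the PDE and dividing by exp(t): u_t + u + (1/2)u_s = u.
The lower-order terms cancel, leaving the standard advection equation u_t + (1/2)u_s = 0.
Initial data for u: u(s,0) = φ(s,0) = s + 1.
Solve for u:
  By method of characteristics (waves move right with speed 1/2):
  Along characteristics s - (1/2)t = const, u is constant, so u(s,t) = f(s - (1/2)t) with f = u(·, 0).
Hence u(s,t) = s - (1/2)t + 1.
Transform back: φ(s,t) = exp(t)u(s,t).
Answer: φ(s, t) = sexp(t) - (1/2)texp(t) + exp(t)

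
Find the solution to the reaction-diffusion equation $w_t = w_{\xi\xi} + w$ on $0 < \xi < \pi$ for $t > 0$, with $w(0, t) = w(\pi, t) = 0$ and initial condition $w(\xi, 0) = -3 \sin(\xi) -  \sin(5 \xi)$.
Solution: Substitute $w = e^{t}u$, i.e. $u = e^{-t}w$.
By the product rule, $w_t = e^{t}(u_t + u)$, $w_{\xi\xi} = e^{t}u_{\xi\xi}$.
Substituting into the PDE and dividing by $e^{t}$: $u_t + u = u_{\xi\xi} + u$.
The lower-order terms cancel, leaving the standard heat equation $u_t = u_{\xi\xi}$.
Initial data for $u$: $u(\xi,0) = w(\xi,0) = -3 \sin(\xi) - \sin(5 \xi)$. The boundary conditions carry over: $u(0,t) = u(\pi,t) = 0$.
Solve for $u$:
  Using separation of variables $u = X(\xi)T(t)$:
  Eigenfunctions: $\sin(n\xi)$, $n = 1, 2, 3, \ldots$
  General solution: $u(\xi, t) = \sum c_n \sin(n\xi) e^{-n^2 t}$
  Matching $u(\xi,0) = -3 \sin(\xi) - \sin(5 \xi)$ term by term: $c_1=-3, c_5=-1$.
Hence $u(\xi,t) = -3 e^{-t} \sin(\xi) - e^{-25 t} \sin(5 \xi)$.
Transform back: $w(\xi,t) = e^{t}u(\xi,t)$.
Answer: $w(\xi, t) = -3 \sin(\xi) -  e^{-24 t} \sin(5 \xi)$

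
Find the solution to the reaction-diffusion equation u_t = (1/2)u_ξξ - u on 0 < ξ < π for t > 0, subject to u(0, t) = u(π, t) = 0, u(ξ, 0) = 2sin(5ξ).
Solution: Substitute u = exp(-t)w, i.e. w = exp(t)u.
By the product rule, u_t = exp(-t)(w_t - w), u_ξξ = exp(-t)w_ξξ.
Substituting into the PDE and dividing by exp(-t): w_t - w = (1/2)w_ξξ - w.
The lower-order terms cancel, leaving the standard heat equation w_t = (1/2)w_ξξ.
Initial data for w: w(ξ,0) = u(ξ,0) = 2sin(5ξ). The boundary conditions carry over: w(0,t) = w(π,t) = 0.
Solve for w:
  Using separation of variables w = X(ξ)T(t):
  Eigenfunctions: sin(nξ), n = 1, 2, 3, ...
  General solution: w(ξ, t) = Σ c_n sin(nξ) exp(-n² t/2)
  Matching w(ξ,0) = 2sin(5ξ) term by term: c_5=2.
Hence w(ξ,t) = 2exp(-25t/2)sin(5ξ).
Transform back: u(ξ,t) = exp(-t)w(ξ,t).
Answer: u(ξ, t) = 2exp(-27t/2)sin(5ξ)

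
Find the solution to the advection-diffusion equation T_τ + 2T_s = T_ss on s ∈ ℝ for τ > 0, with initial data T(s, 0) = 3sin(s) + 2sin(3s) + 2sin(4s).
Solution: Change to a moving frame: let η = s - 2τ, σ = τ and write T(s,τ) = u(η,σ).
By the chain rule T_τ = u_σ - 2u_η, T_s = u_η, T_ss = u_ηη.
Then T_τ + 2T_s = u_σ: the advection term cancels and the PDE becomes the heat equation u_σ = u_ηη on η ∈ ℝ.
Initial data: u(η,0) = T(η,0) = 3sin(η) + 2sin(3η) + 2sin(4η).
On η ∈ ℝ each mode satisfies (sin(nη))″ = -n² sin(nη), so exp(-n²σ) sin(nη) solves the heat equation; by superposition u(η,σ) = Σ c_n exp(-n²σ) sin(nη).
Reading off the coefficients: c_1=3, c_3=2, c_4=2, so u(η,σ) = 3exp(-σ)sin(η) + 2exp(-9σ)sin(3η) + 2exp(-16σ)sin(4η).
Substituting back η = s - 2τ, σ = τ: T(s,τ) = u(s - 2τ, τ).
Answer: T(s, τ) = 3exp(-τ)sin(s - 2τ) + 2exp(-9τ)sin(3s - 6τ) + 2exp(-16τ)sin(4s - 8τ)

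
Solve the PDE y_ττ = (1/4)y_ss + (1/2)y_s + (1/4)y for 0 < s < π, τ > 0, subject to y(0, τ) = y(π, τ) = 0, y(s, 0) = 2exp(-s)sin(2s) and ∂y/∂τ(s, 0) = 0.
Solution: Substitute y = exp(-s)u.
Then y_s = exp(-s)(u_s - u), y_ss = exp(-s)(u_ss - 2u_s + u), y_ττ = exp(-s)u_ττ; substituting and dividing by exp(-s), the lower-order terms cancel: u_ττ = (1/4)u_ss (standard wave equation).
Data for u: u(s,0) = exp(s)y(s,0) = 2sin(2s); u_τ(s,0) = exp(s)y_τ(s,0) = 0. The boundary conditions carry over: u(0,τ) = u(π,τ) = 0.
Separating variables: u = Σ [A_n cos(ω_n τ) + B_n sin(ω_n τ)] sin(ns), ω_n = n/2. From ICs: A_2=2.
So u(s,τ) = 2sin(2s)cos(τ), and y(s,τ) = exp(-s)u(s,τ).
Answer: y(s, τ) = 2exp(-s)sin(2s)cos(τ)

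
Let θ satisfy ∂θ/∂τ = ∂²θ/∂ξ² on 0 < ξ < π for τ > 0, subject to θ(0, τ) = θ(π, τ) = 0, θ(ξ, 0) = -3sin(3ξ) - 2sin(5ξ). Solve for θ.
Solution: Separating variables: θ = Σ c_n exp(-n²τ) sin(nξ). From θ(ξ,0) = -3sin(3ξ) - 2sin(5ξ): c_3=-3, c_5=-2.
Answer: θ(ξ, τ) = -3exp(-9τ)sin(3ξ) - 2exp(-25τ)sin(5ξ)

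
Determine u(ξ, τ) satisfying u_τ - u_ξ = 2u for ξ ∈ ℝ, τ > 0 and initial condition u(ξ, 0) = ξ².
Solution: Substitute u = exp(2τ)w.
Then u_τ = exp(2τ)(w_τ + 2w), u_ξ = exp(2τ)w_ξ; substituting and dividing by exp(2τ), the lower-order terms cancel: w_τ - w_ξ = 0 (standard advection equation).
Data for w: w(ξ,0) = u(ξ,0) = ξ².
By characteristics (dξ/dτ = -1), w(ξ,τ) = f(ξ + τ) with f = w(·, 0).
So w(ξ,τ) = ξ² + 2ξτ + τ², and u(ξ,τ) = exp(2τ)w(ξ,τ).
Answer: u(ξ, τ) = ξ²exp(2τ) + 2ξτexp(2τ) + τ²exp(2τ)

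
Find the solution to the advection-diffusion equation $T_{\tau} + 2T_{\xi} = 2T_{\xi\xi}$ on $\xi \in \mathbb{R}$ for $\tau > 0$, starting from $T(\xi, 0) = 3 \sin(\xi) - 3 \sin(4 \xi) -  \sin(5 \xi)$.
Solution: Change to a moving frame: let $\eta = \xi - 2\tau$, $\sigma = \tau$ and write $T(\xi,\tau) = u(\eta,\sigma)$.
By the chain rule $T_{\tau} = u_{\sigma} - 2u_{\eta}$, $T_{\xi} = u_{\eta}$, $T_{\xi\xi} = u_{\eta\eta}$.
Then $T_{\tau} + 2T_{\xi} = u_{\sigma}$: the advection term cancels and the PDE becomes the heat equation $u_{\sigma} = 2u_{\eta\eta}$ on $\eta \in \mathbb{R}$.
Initial data: $u(\eta,0) = T(\eta,0) = 3 \sin(\eta) - 3 \sin(4 \eta) - \sin(5 \eta)$.
On $\eta \in \mathbb{R}$ each mode satisfies $(\sin(n\eta))'' = -n^2 \sin(n\eta)$, so $e^{-2n^2\sigma} \sin(n\eta)$ solves the heat equation; by superposition $u(\eta,\sigma) = \sum c_n e^{-2n^2\sigma} \sin(n\eta)$.
Reading off the coefficients: $c_1=3, c_4=-3, c_5=-1$, so $u(\eta,\sigma) = 3 e^{-2 \sigma} \sin(\eta) - 3 e^{-32 \sigma} \sin(4 \eta) - e^{-50 \sigma} \sin(5 \eta)$.
Substituting back $\eta = \xi - 2\tau$, $\sigma = \tau$: $T(\xi,\tau) = u(\xi - 2\tau, \tau)$.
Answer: $T(\xi, \tau) = -3 e^{-2 \tau} \sin(2 \tau - \xi) + 3 e^{-32 \tau} \sin(8 \tau - 4 \xi) + e^{-50 \tau} \sin(10 \tau - 5 \xi)$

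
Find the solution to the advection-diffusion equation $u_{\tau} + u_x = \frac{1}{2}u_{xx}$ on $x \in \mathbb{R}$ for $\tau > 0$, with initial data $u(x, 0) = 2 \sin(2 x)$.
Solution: Change to a moving frame: let $\eta = x - \tau$, $\sigma = \tau$ and write $u(x,\tau) = w(\eta,\sigma)$.
By the chain rule $u_{\tau} = w_{\sigma} - w_{\eta}$, $u_x = w_{\eta}$, $u_{xx} = w_{\eta\eta}$.
Then $u_{\tau} + u_x = w_{\sigma}$: the advection term cancels and the PDE becomes the heat equation $w_{\sigma} = \frac{1}{2}w_{\eta\eta}$ on $\eta \in \mathbb{R}$.
Initial data: $w(\eta,0) = u(\eta,0) = 2 \sin(2 \eta)$.
On $\eta \in \mathbb{R}$ each mode satisfies $(\sin(n\eta))'' = -n^2 \sin(n\eta)$, so $e^{-n^2\sigma/2} \sin(n\eta)$ solves the heat equation; by superposition $w(\eta,\sigma) = \sum c_n e^{-n^2\sigma/2} \sin(n\eta)$.
Reading off the coefficients: $c_2=2$, so $w(\eta,\sigma) = 2 e^{-2 \sigma} \sin(2 \eta)$.
Substituting back $\eta = x - \tau$, $\sigma = \tau$: $u(x,\tau) = w(x - \tau, \tau)$.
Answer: $u(x, \tau) = -2 e^{-2 \tau} \sin(2 \tau - 2 x)$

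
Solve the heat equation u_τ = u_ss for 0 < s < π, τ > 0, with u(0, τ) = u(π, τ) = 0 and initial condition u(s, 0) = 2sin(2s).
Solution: Using separation of variables u = X(s)T(τ):
Eigenfunctions: sin(ns), n = 1, 2, 3, ...
General solution: u(s, τ) = Σ c_n sin(ns) exp(-n² τ)
Matching u(s,0) = 2sin(2s) term by term: c_2=2.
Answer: u(s, τ) = 2exp(-4τ)sin(2s)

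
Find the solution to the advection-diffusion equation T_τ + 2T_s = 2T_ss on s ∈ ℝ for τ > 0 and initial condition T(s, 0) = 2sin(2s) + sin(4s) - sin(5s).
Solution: Moving frame: η = s - 2τ, σ = τ, T = u(η,σ), so T_τ = u_σ - 2u_η and T_ss = u_ηη.
Hence T_τ + 2T_s = u_σ and the PDE becomes the heat equation u_σ = 2u_ηη on η ∈ ℝ.
Initial data: u(η,0) = T(η,0) = 2sin(2η) + sin(4η) - sin(5η). Each mode sin(nη) decays as exp(-2n²σ) on ℝ, so u(η,σ) = Σ c_n exp(-2n²σ) sin(nη) with c_2=2, c_4=1, c_5=-1: u(η,σ) = 2exp(-8σ)sin(2η) + exp(-32σ)sin(4η) - exp(-50σ)sin(5η).
Substituting back: T(s,τ) = u(s - 2τ, τ).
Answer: T(s, τ) = 2exp(-8τ)sin(2s - 4τ) + exp(-32τ)sin(4s - 8τ) - exp(-50τ)sin(5s - 10τ)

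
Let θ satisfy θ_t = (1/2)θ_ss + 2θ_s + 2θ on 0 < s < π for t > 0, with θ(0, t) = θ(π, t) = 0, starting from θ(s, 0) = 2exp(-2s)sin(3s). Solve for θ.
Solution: Substitute θ = exp(-2s)u, i.e. u = exp(2s)θ.
By the product rule, θ_s = exp(-2s)(u_s - 2u), θ_ss = exp(-2s)(u_ss - 4u_s + 4u), θ_t = exp(-2s)u_t.
Substituting into the PDE and dividing by exp(-2s): u_t = (1/2)(u_ss - 4u_s + 4u) + 2(u_s - 2u) + 2u.
The lower-order terms cancel, leaving the standard heat equation u_t = (1/2)u_ss.
Initial data for u: u(s,0) = exp(2s)θ(s,0) = 2sin(3s). The boundary conditions carry over: u(0,t) = u(π,t) = 0.
Solve for u:
  Using separation of variables u = X(s)G(t):
  Eigenfunctions: sin(ns), n = 1, 2, 3, ...
  General solution: u(s, t) = Σ c_n sin(ns) exp(-n² t/2)
  Matching u(s,0) = 2sin(3s) term by term: c_3=2.
Hence u(s,t) = 2exp(-9t/2)sin(3s).
Transform back: θ(s,t) = exp(-2s)u(s,t).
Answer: θ(s, t) = 2exp(-2s)exp(-9t/2)sin(3s)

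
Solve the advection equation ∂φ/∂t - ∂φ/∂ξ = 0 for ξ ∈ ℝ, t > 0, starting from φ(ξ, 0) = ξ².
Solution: By method of characteristics (waves move left with speed 1):
Along characteristics ξ + t = const, φ is constant, so φ(ξ,t) = f(ξ + t) with f = φ(·, 0).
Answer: φ(ξ, t) = t² + 2tξ + ξ²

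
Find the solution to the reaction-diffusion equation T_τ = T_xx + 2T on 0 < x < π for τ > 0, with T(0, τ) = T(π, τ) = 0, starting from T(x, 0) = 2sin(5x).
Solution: Substitute T = exp(2τ)u.
Then T_τ = exp(2τ)(u_τ + 2u), T_xx = exp(2τ)u_xx; substituting and dividing by exp(2τ), the lower-order terms cancel: u_τ = u_xx (standard heat equation).
Data for u: u(x,0) = T(x,0) = 2sin(5x). The boundary conditions carry over: u(0,τ) = u(π,τ) = 0.
Separating variables: u = Σ c_n exp(-n²τ) sin(nx). From u(x,0) = 2sin(5x): c_5=2.
So u(x,τ) = 2exp(-25τ)sin(5x), and T(x,τ) = exp(2τ)u(x,τ).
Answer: T(x, τ) = 2exp(-23τ)sin(5x)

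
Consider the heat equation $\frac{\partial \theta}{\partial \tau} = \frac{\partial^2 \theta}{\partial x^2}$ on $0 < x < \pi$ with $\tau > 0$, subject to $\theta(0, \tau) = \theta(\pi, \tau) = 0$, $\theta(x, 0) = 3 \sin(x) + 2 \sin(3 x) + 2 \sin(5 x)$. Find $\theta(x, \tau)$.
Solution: Separating variables: $\theta = \sum c_n e^{-n^2\tau} \sin(nx)$. From $\theta(x,0) = 3 \sin(x) + 2 \sin(3 x) + 2 \sin(5 x)$: $c_1=3, c_3=2, c_5=2$.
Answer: $\theta(x, \tau) = 3 e^{-\tau} \sin(x) + 2 e^{-9 \tau} \sin(3 x) + 2 e^{-25 \tau} \sin(5 x)$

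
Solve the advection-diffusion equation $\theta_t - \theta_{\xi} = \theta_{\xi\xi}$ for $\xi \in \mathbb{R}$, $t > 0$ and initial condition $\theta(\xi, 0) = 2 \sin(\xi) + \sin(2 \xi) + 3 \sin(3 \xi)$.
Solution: Moving frame: $\eta = \xi + t$, $\sigma = t$, $\theta = u(\eta,\sigma)$, so $\theta_t = u_{\sigma} + u_{\eta}$ and $\theta_{\xi\xi} = u_{\eta\eta}$.
Hence $\theta_t - \theta_{\xi} = u_{\sigma}$ and the PDE becomes the heat equation $u_{\sigma} = u_{\eta\eta}$ on $\eta \in \mathbb{R}$.
Initial data: $u(\eta,0) = \theta(\eta,0) = 2 \sin(\eta) + \sin(2 \eta) + 3 \sin(3 \eta)$. Each mode $\sin(n\eta)$ decays as $e^{-n^2\sigma}$ on $\mathbb{R}$, so $u(\eta,\sigma) = \sum c_n e^{-n^2\sigma} \sin(n\eta)$ with $c_1=2, c_2=1, c_3=3$: $u(\eta,\sigma) = 2 e^{-\sigma} \sin(\eta) + e^{-4 \sigma} \sin(2 \eta) + 3 e^{-9 \sigma} \sin(3 \eta)$.
Substituting back: $\theta(\xi,t) = u(\xi + t, t)$.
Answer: $\theta(\xi, t) = 2 e^{-t} \sin(\xi + t) + e^{-4 t} \sin(2 \xi + 2 t) + 3 e^{-9 t} \sin(3 \xi + 3 t)$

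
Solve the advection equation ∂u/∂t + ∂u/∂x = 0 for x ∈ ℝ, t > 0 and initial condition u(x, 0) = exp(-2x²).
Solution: By method of characteristics (waves move right with speed 1):
Along characteristics x - t = const, u is constant, so u(x,t) = f(x - t) with f = u(·, 0).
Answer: u(x, t) = exp(-2(-t + x)²)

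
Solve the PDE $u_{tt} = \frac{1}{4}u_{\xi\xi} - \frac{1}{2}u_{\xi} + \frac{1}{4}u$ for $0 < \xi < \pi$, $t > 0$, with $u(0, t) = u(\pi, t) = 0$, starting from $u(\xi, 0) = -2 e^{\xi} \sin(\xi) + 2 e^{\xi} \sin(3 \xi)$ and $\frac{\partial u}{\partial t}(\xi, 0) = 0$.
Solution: Substitute $u = e^{\xi}w$, i.e. $w = e^{-\xi}u$.
By the product rule, $u_{\xi} = e^{\xi}(w_{\xi} + w)$, $u_{\xi\xi} = e^{\xi}(w_{\xi\xi} + 2w_{\xi} + w)$, $u_{tt} = e^{\xi}w_{tt}$.
Substituting into the PDE and dividing by $e^{\xi}$: $w_{tt} = \frac{1}{4}(w_{\xi\xi} + 2w_{\xi} + w) - \frac{1}{2}(w_{\xi} + w) + \frac{1}{4}w$.
The lower-order terms cancel, leaving the standard wave equation $w_{tt} = \frac{1}{4}w_{\xi\xi}$.
Initial data for $w$: $w(\xi,0) = e^{-\xi}u(\xi,0) = -2 \sin(\xi) + 2 \sin(3 \xi)$; $w_t(\xi,0) = e^{-\xi}u_t(\xi,0) = 0$. The boundary conditions carry over: $w(0,t) = w(\pi,t) = 0$.
Solve for $w$:
  Using separation of variables $w = X(\xi)T(t)$:
  Eigenfunctions: $\sin(n\xi)$, $n = 1, 2, 3, \ldots$
  General solution: $w(\xi, t) = \sum [A_n \cos(n t/2) + B_n \sin(n t/2)] \sin(n\xi)$
  From $w(\xi,0) = -2 \sin(\xi) + 2 \sin(3 \xi)$: $A_1=-2, A_3=2$. From $w_t(\xi,0) = 0$: all $B_n = 0$.
Hence $w(\xi,t) = -2 \sin(\xi) \cos(t/2) + 2 \sin(3 \xi) \cos(3 t/2)$.
Transform back: $u(\xi,t) = e^{\xi}w(\xi,t)$.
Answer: $u(\xi, t) = -2 e^{\xi} \sin(\xi) \cos(t/2) + 2 e^{\xi} \sin(3 \xi) \cos(3 t/2)$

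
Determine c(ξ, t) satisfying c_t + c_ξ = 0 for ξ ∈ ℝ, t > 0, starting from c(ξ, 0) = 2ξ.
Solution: By characteristics (dξ/dt = 1), c(ξ,t) = f(ξ - t) with f = c(·, 0).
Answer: c(ξ, t) = -2t + 2ξ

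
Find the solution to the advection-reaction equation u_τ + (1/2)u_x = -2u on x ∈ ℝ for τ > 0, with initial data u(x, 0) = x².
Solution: Substitute u = exp(-2τ)w.
Then u_τ = exp(-2τ)(w_τ - 2w), u_x = exp(-2τ)w_x; substituting and dividing by exp(-2τ), the lower-order terms cancel: w_τ + (1/2)w_x = 0 (standard advection equation).
Data for w: w(x,0) = u(x,0) = x².
By characteristics (dx/dτ = 1/2), w(x,τ) = f(x - (1/2)τ) with f = w(·, 0).
So w(x,τ) = x² - xτ + (1/4)τ², and u(x,τ) = exp(-2τ)w(x,τ).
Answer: u(x, τ) = x²exp(-2τ) - xτexp(-2τ) + (1/4)τ²exp(-2τ)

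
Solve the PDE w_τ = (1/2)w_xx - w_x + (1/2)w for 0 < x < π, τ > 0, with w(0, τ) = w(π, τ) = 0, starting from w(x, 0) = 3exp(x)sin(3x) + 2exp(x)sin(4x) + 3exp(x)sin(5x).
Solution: Substitute w = exp(x)u.
Then w_x = exp(x)(u_x + u), w_xx = exp(x)(u_xx + 2u_x + u), w_τ = exp(x)u_τ; substituting and dividing by exp(x), the lower-order terms cancel: u_τ = (1/2)u_xx (standard heat equation).
Data for u: u(x,0) = exp(-x)w(x,0) = 3sin(3x) + 2sin(4x) + 3sin(5x). The boundary conditions carry over: u(0,τ) = u(π,τ) = 0.
Separating variables: u = Σ c_n exp(-n²τ/2) sin(nx). From u(x,0) = 3sin(3x) + 2sin(4x) + 3sin(5x): c_3=3, c_4=2, c_5=3.
So u(x,τ) = 2exp(-8τ)sin(4x) + 3exp(-9τ/2)sin(3x) + 3exp(-25τ/2)sin(5x), and w(x,τ) = exp(x)u(x,τ).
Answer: w(x, τ) = 2exp(x)exp(-8τ)sin(4x) + 3exp(x)exp(-9τ/2)sin(3x) + 3exp(x)exp(-25τ/2)sin(5x)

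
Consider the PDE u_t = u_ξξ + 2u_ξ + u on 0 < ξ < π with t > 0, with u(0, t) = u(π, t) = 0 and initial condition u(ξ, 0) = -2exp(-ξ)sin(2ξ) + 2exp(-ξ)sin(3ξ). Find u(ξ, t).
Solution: Substitute u = exp(-ξ)w.
Then u_ξ = exp(-ξ)(w_ξ - w), u_ξξ = exp(-ξ)(w_ξξ - 2w_ξ + w), u_t = exp(-ξ)w_t; substituting and dividing by exp(-ξ), the lower-order terms cancel: w_t = w_ξξ (standard heat equation).
Data for w: w(ξ,0) = exp(ξ)u(ξ,0) = -2sin(2ξ) + 2sin(3ξ). The boundary conditions carry over: w(0,t) = w(π,t) = 0.
Separating variables: w = Σ c_n exp(-n²t) sin(nξ). From w(ξ,0) = -2sin(2ξ) + 2sin(3ξ): c_2=-2, c_3=2.
So w(ξ,t) = -2exp(-4t)sin(2ξ) + 2exp(-9t)sin(3ξ), and u(ξ,t) = exp(-ξ)w(ξ,t).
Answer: u(ξ, t) = -2exp(-4t)exp(-ξ)sin(2ξ) + 2exp(-9t)exp(-ξ)sin(3ξ)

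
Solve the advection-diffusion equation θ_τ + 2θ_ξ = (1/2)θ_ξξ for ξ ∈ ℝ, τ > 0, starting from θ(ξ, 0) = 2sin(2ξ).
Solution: Change to a moving frame: let η = ξ - 2τ, σ = τ and write θ(ξ,τ) = u(η,σ).
By the chain rule θ_τ = u_σ - 2u_η, θ_ξ = u_η, θ_ξξ = u_ηη.
Then θ_τ + 2θ_ξ = u_σ: the advection term cancels and the PDE becomes the heat equation u_σ = (1/2)u_ηη on η ∈ ℝ.
Initial data: u(η,0) = θ(η,0) = 2sin(2η).
On η ∈ ℝ each mode satisfies (sin(nη))″ = -n² sin(nη), so exp(-n²σ/2) sin(nη) solves the heat equation; by superposition u(η,σ) = Σ c_n exp(-n²σ/2) sin(nη).
Reading off the coefficients: c_2=2, so u(η,σ) = 2exp(-2σ)sin(2η).
Substituting back η = ξ - 2τ, σ = τ: θ(ξ,τ) = u(ξ - 2τ, τ).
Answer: θ(ξ, τ) = 2exp(-2τ)sin(2ξ - 4τ)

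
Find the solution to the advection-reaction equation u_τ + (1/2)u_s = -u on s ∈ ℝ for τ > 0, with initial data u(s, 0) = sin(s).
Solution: Substitute u = exp(-τ)w.
Then u_τ = exp(-τ)(w_τ - w), u_s = exp(-τ)w_s; substituting and dividing by exp(-τ), the lower-order terms cancel: w_τ + (1/2)w_s = 0 (standard advection equation).
Data for w: w(s,0) = u(s,0) = sin(s).
By characteristics (ds/dτ = 1/2), w(s,τ) = f(s - (1/2)τ) with f = w(·, 0).
So w(s,τ) = sin(s - τ/2), and u(s,τ) = exp(-τ)w(s,τ).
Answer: u(s, τ) = exp(-τ)sin(s - τ/2)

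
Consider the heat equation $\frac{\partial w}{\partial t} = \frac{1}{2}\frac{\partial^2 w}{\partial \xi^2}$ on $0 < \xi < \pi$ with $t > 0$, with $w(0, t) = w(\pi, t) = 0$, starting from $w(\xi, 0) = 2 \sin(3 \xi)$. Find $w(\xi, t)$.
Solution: Using separation of variables $w = X(\xi)T(t)$:
Eigenfunctions: $\sin(n\xi)$, $n = 1, 2, 3, \ldots$
General solution: $w(\xi, t) = \sum c_n \sin(n\xi) e^{-n^2 t/2}$
Matching $w(\xi,0) = 2 \sin(3 \xi)$ term by term: $c_3=2$.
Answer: $w(\xi, t) = 2 e^{-9 t/2} \sin(3 \xi)$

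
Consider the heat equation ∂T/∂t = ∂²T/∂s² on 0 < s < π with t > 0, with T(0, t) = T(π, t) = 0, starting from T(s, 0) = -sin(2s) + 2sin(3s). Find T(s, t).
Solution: Separating variables: T = Σ c_n exp(-n²t) sin(ns). From T(s,0) = -sin(2s) + 2sin(3s): c_2=-1, c_3=2.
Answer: T(s, t) = -exp(-4t)sin(2s) + 2exp(-9t)sin(3s)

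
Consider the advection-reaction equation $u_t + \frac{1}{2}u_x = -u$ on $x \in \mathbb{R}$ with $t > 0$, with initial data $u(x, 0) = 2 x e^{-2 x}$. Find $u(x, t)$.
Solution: Substitute $u = e^{-2x}w$, i.e. $w = e^{2x}u$.
By the product rule, $u_x = e^{-2x}(w_x - 2w)$, $u_t = e^{-2x}w_t$.
Substituting into the PDE and dividing by $e^{-2x}$: $w_t + \frac{1}{2}(w_x - 2w) = -w$.
The lower-order terms cancel, leaving the standard advection equation $w_t + \frac{1}{2}w_x = 0$.
Initial data for $w$: $w(x,0) = e^{2x}u(x,0) = 2 x$.
Solve for $w$:
  By method of characteristics (waves move right with speed 1/2):
  Along characteristics $x - \frac{1}{2}t =$ const, $w$ is constant, so $w(x,t) = f(x - \frac{1}{2}t)$ with $f = w( \cdot , 0)$.
Hence $w(x,t) = - t + 2 x$.
Transform back: $u(x,t) = e^{-2x}w(x,t)$.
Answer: $u(x, t) = - t e^{-2 x} + 2 x e^{-2 x}$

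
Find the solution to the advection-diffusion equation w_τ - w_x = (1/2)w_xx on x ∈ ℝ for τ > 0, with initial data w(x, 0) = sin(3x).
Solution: Moving frame: η = x + τ, σ = τ, w = u(η,σ), so w_τ = u_σ + u_η and w_xx = u_ηη.
Hence w_τ - w_x = u_σ and the PDE becomes the heat equation u_σ = (1/2)u_ηη on η ∈ ℝ.
Initial data: u(η,0) = w(η,0) = sin(3η). Each mode sin(nη) decays as exp(-n²σ/2) on ℝ, so u(η,σ) = Σ c_n exp(-n²σ/2) sin(nη) with c_3=1: u(η,σ) = exp(-9σ/2)sin(3η).
Substituting back: w(x,τ) = u(x + τ, τ).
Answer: w(x, τ) = exp(-9τ/2)sin(3x + 3τ)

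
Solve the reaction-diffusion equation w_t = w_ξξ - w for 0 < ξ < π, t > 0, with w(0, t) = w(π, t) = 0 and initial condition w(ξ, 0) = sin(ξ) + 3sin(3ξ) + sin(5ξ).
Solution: Substitute w = exp(-t)u, i.e. u = exp(t)w.
By the product rule, w_t = exp(-t)(u_t - u), w_ξξ = exp(-t)u_ξξ.
Substituting into the PDE and dividing by exp(-t): u_t - u = u_ξξ - u.
The lower-order terms cancel, leaving the standard heat equation u_t = u_ξξ.
Initial data for u: u(ξ,0) = w(ξ,0) = sin(ξ) + 3sin(3ξ) + sin(5ξ). The boundary conditions carry over: u(0,t) = u(π,t) = 0.
Solve for u:
  Using separation of variables u = X(ξ)T(t):
  Eigenfunctions: sin(nξ), n = 1, 2, 3, ...
  General solution: u(ξ, t) = Σ c_n sin(nξ) exp(-n² t)
  Matching u(ξ,0) = sin(ξ) + 3sin(3ξ) + sin(5ξ) term by term: c_1=1, c_3=3, c_5=1.
Hence u(ξ,t) = exp(-t)sin(ξ) + 3exp(-9t)sin(3ξ) + exp(-25t)sin(5ξ).
Transform back: w(ξ,t) = exp(-t)u(ξ,t).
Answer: w(ξ, t) = exp(-2t)sin(ξ) + 3exp(-10t)sin(3ξ) + exp(-26t)sin(5ξ)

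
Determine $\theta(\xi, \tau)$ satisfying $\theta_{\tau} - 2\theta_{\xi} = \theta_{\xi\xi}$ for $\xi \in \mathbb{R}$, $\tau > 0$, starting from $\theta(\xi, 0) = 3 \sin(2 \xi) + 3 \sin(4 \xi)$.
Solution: Moving frame: $\eta = \xi + 2\tau$, $\sigma = \tau$, $\theta = u(\eta,\sigma)$, so $\theta_{\tau} = u_{\sigma} + 2u_{\eta}$ and $\theta_{\xi\xi} = u_{\eta\eta}$.
Hence $\theta_{\tau} - 2\theta_{\xi} = u_{\sigma}$ and the PDE becomes the heat equation $u_{\sigma} = u_{\eta\eta}$ on $\eta \in \mathbb{R}$.
Initial data: $u(\eta,0) = \theta(\eta,0) = 3 \sin(2 \eta) + 3 \sin(4 \eta)$. Each mode $\sin(n\eta)$ decays as $e^{-n^2\sigma}$ on $\mathbb{R}$, so $u(\eta,\sigma) = \sum c_n e^{-n^2\sigma} \sin(n\eta)$ with $c_2=3, c_4=3$: $u(\eta,\sigma) = 3 e^{-4 \sigma} \sin(2 \eta) + 3 e^{-16 \sigma} \sin(4 \eta)$.
Substituting back: $\theta(\xi,\tau) = u(\xi + 2\tau, \tau)$.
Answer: $\theta(\xi, \tau) = 3 e^{-4 \tau} \sin(4 \tau + 2 \xi) + 3 e^{-16 \tau} \sin(8 \tau + 4 \xi)$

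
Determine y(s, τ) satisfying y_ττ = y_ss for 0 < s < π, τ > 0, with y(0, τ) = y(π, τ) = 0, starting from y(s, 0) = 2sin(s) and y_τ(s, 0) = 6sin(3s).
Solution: Separating variables: y = Σ [A_n cos(ω_n τ) + B_n sin(ω_n τ)] sin(ns), ω_n = n. From ICs (B_n = velocity coefficient / ω_n): A_1=2, B_3=2.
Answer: y(s, τ) = 2sin(s)cos(τ) + 2sin(3s)sin(3τ)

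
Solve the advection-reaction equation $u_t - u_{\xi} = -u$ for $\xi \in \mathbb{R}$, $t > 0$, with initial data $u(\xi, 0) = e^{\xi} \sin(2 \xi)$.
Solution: Substitute $u = e^{\xi}w$, i.e. $w = e^{-\xi}u$.
By the product rule, $u_{\xi} = e^{\xi}(w_{\xi} + w)$, $u_t = e^{\xi}w_t$.
Substituting into the PDE and dividing by $e^{\xi}$: $w_t - (w_{\xi} + w) = -w$.
The lower-order terms cancel, leaving the standard advection equation $w_t - w_{\xi} = 0$.
Initial data for $w$: $w(\xi,0) = e^{-\xi}u(\xi,0) = \sin(2 \xi)$.
Solve for $w$:
  By method of characteristics (waves move left with speed 1):
  Along characteristics $\xi + t =$ const, $w$ is constant, so $w(\xi,t) = f(\xi + t)$ with $f = w( \cdot , 0)$.
Hence $w(\xi,t) = \sin(2 t + 2 \xi)$.
Transform back: $u(\xi,t) = e^{\xi}w(\xi,t)$.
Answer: $u(\xi, t) = e^{\xi} \sin(2 \xi + 2 t)$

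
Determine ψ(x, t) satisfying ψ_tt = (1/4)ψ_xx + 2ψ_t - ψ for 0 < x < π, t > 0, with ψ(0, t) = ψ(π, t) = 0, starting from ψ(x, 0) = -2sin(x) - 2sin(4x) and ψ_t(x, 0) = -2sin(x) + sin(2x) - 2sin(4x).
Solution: Substitute ψ = exp(t)u, i.e. u = exp(-t)ψ.
By the product rule, ψ_t = exp(t)(u_t + u), ψ_tt = exp(t)(u_tt + 2u_t + u), ψ_xx = exp(t)u_xx.
Substituting into the PDE and dividing by exp(t): u_tt + 2u_t + u = (1/4)u_xx + 2(u_t + u) - u.
The lower-order terms cancel, leaving the standard wave equation u_tt = (1/4)u_xx.
Initial data for u: u(x,0) = ψ(x,0) = -2sin(x) - 2sin(4x); u_t(x,0) = ψ_t(x,0) - ψ(x,0) = sin(2x). The boundary conditions carry over: u(0,t) = u(π,t) = 0.
Solve for u:
  Using separation of variables u = X(x)T(t):
  Eigenfunctions: sin(nx), n = 1, 2, 3, ...
  General solution: u(x, t) = Σ [A_n cos(n t/2) + B_n sin(n t/2)] sin(nx)
  From u(x,0) = -2sin(x) - 2sin(4x): A_1=-2, A_4=-2. From u_t(x,0) = sin(2x), using u_t(x,0) = Σ ω_n B_n sin(nx) with ω_n = n/2: B_2 = 1/1 = 1.
Hence u(x,t) = sin(t)sin(2x) - 2sin(x)cos(t/2) - 2sin(4x)cos(2t).
Transform back: ψ(x,t) = exp(t)u(x,t).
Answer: ψ(x, t) = exp(t)sin(t)sin(2x) - 2exp(t)sin(x)cos(t/2) - 2exp(t)sin(4x)cos(2t)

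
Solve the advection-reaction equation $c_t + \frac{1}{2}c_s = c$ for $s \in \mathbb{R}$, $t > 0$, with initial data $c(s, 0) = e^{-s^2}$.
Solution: Substitute $c = e^{t}u$.
Then $c_t = e^{t}(u_t + u)$, $c_s = e^{t}u_s$; substituting and dividing by $e^{t}$, the lower-order terms cancel: $u_t + \frac{1}{2}u_s = 0$ (standard advection equation).
Data for $u$: $u(s,0) = c(s,0) = e^{-s^2}$.
By characteristics ($ds/dt = 1/2$), $u(s,t) = f(s - \frac{1}{2}t)$ with $f = u( \cdot , 0)$.
So $u(s,t) = e^{-(s - t/2)^2}$, and $c(s,t) = e^{t}u(s,t)$.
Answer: $c(s, t) = e^{t} e^{-(s - t/2)^2}$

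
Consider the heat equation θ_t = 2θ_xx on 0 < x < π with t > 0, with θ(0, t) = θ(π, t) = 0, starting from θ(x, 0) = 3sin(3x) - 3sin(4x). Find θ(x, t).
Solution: Using separation of variables θ = X(x)G(t):
Eigenfunctions: sin(nx), n = 1, 2, 3, ...
General solution: θ(x, t) = Σ c_n sin(nx) exp(-2n² t)
Matching θ(x,0) = 3sin(3x) - 3sin(4x) term by term: c_3=3, c_4=-3.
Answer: θ(x, t) = 3exp(-18t)sin(3x) - 3exp(-32t)sin(4x)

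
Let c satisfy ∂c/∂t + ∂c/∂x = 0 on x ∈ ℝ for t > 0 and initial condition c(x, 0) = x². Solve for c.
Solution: By method of characteristics (waves move right with speed 1):
Along characteristics x - t = const, c is constant, so c(x,t) = f(x - t) with f = c(·, 0).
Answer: c(x, t) = t² - 2tx + x²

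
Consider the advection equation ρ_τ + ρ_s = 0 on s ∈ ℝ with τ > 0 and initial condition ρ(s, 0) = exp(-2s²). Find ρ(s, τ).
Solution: By characteristics (ds/dτ = 1), ρ(s,τ) = f(s - τ) with f = ρ(·, 0).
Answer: ρ(s, τ) = exp(-2(s - τ)²)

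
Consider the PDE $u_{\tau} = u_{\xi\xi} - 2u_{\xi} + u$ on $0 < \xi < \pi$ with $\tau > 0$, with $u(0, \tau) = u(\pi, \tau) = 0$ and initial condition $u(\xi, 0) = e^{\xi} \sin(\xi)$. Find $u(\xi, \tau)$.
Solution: Substitute $u = e^{\xi}w$.
Then $u_{\xi} = e^{\xi}(w_{\xi} + w)$, $u_{\xi\xi} = e^{\xi}(w_{\xi\xi} + 2w_{\xi} + w)$, $u_{\tau} = e^{\xi}w_{\tau}$; substituting and dividing by $e^{\xi}$, the lower-order terms cancel: $w_{\tau} = w_{\xi\xi}$ (standard heat equation).
Data for $w$: $w(\xi,0) = e^{-\xi}u(\xi,0) = \sin(\xi)$. The boundary conditions carry over: $w(0,\tau) = w(\pi,\tau) = 0$.
Separating variables: $w = \sum c_n e^{-n^2\tau} \sin(n\xi)$. From $w(\xi,0) = \sin(\xi)$: $c_1=1$.
So $w(\xi,\tau) = e^{-\tau} \sin(\xi)$, and $u(\xi,\tau) = e^{\xi}w(\xi,\tau)$.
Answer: $u(\xi, \tau) = e^{-\tau} e^{\xi} \sin(\xi)$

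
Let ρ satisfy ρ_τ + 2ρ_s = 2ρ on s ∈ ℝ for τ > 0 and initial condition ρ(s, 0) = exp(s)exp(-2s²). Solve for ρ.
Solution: Substitute ρ = exp(s)u, i.e. u = exp(-s)ρ.
By the product rule, ρ_s = exp(s)(u_s + u), ρ_τ = exp(s)u_τ.
Substituting into the PDE and dividing by exp(s): u_τ + 2(u_s + u) = 2u.
The lower-order terms cancel, leaving the standard advection equation u_τ + 2u_s = 0.
Initial data for u: u(s,0) = exp(-s)ρ(s,0) = exp(-2s²).
Solve for u:
  By method of characteristics (waves move right with speed 2):
  Along characteristics s - 2τ = const, u is constant, so u(s,τ) = f(s - 2τ) with f = u(·, 0).
Hence u(s,τ) = exp(-2(s - 2τ)²).
Transform back: ρ(s,τ) = exp(s)u(s,τ).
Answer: ρ(s, τ) = exp(s)exp(-2(s - 2τ)²)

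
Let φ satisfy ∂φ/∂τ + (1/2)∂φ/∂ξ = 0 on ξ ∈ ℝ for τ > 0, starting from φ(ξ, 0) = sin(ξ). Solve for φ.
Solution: By method of characteristics (waves move right with speed 1/2):
Along characteristics ξ - (1/2)τ = const, φ is constant, so φ(ξ,τ) = f(ξ - (1/2)τ) with f = φ(·, 0).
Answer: φ(ξ, τ) = sin(ξ - τ/2)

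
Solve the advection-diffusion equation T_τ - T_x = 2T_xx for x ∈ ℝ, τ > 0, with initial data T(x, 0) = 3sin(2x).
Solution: Moving frame: η = x + τ, σ = τ, T = u(η,σ), so T_τ = u_σ + u_η and T_xx = u_ηη.
Hence T_τ - T_x = u_σ and the PDE becomes the heat equation u_σ = 2u_ηη on η ∈ ℝ.
Initial data: u(η,0) = T(η,0) = 3sin(2η). Each mode sin(nη) decays as exp(-2n²σ) on ℝ, so u(η,σ) = Σ c_n exp(-2n²σ) sin(nη) with c_2=3: u(η,σ) = 3exp(-8σ)sin(2η).
Substituting back: T(x,τ) = u(x + τ, τ).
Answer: T(x, τ) = 3exp(-8τ)sin(2x + 2τ)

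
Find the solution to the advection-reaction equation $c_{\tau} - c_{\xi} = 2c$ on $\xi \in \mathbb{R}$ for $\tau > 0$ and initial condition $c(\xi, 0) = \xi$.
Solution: Substitute $c = e^{2\tau}u$.
Then $c_{\tau} = e^{2\tau}(u_{\tau} + 2u)$, $c_{\xi} = e^{2\tau}u_{\xi}$; substituting and dividing by $e^{2\tau}$, the lower-order terms cancel: $u_{\tau} - u_{\xi} = 0$ (standard advection equation).
Data for $u$: $u(\xi,0) = c(\xi,0) = \xi$.
By characteristics ($d\xi/d\tau = -1$), $u(\xi,\tau) = f(\xi + \tau)$ with $f = u( \cdot , 0)$.
So $u(\xi,\tau) = \xi + \tau$, and $c(\xi,\tau) = e^{2\tau}u(\xi,\tau)$.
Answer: $c(\xi, \tau) = \tau e^{2 \tau} + \xi e^{2 \tau}$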